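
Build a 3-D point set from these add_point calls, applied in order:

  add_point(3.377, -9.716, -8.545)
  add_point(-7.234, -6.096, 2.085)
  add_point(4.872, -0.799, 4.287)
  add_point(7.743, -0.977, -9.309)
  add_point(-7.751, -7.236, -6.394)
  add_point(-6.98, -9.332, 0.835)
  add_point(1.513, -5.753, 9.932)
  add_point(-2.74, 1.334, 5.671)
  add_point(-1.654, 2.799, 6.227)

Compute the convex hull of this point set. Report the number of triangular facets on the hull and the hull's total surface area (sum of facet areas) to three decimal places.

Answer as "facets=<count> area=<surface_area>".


Hull vertices (9/9): indices [0, 1, 2, 3, 4, 5, 6, 7, 8].

Area of each hull facet:
  f1: (p8, p3, p4) → 133.2180
  f2: (p0, p3, p4) → 55.0210
  f3: (p0, p6, p3) → 92.8279
  f4: (p2, p8, p3) → 48.3700
  f5: (p2, p6, p3) → 37.9496
  f6: (p2, p6, p8) → 30.7713
  f7: (p7, p6, p8) → 8.7002
  f8: (p7, p1, p6) → 42.7150
  f9: (p7, p8, p4) → 8.3212
  f10: (p7, p1, p4) → 34.5914
  f11: (p5, p0, p6) → 90.5070
  f12: (p5, p1, p6) → 19.9778
  f13: (p5, p0, p4) → 43.8826
  f14: (p5, p1, p4) → 13.1184
Σ area = 659.971

Euler characteristic 9−21+14 = 2 ✓

facets=14 area=659.971


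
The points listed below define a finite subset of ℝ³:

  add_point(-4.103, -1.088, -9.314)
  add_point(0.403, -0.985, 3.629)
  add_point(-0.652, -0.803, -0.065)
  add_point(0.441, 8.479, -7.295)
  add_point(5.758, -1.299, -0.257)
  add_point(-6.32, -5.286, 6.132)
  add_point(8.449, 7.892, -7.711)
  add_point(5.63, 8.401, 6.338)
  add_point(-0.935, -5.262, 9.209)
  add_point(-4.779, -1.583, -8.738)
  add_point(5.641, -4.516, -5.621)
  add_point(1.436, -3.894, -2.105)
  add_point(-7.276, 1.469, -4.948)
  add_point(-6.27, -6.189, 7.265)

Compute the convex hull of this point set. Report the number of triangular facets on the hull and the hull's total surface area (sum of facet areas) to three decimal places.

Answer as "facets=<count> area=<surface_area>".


11 of the 14 inputs are extreme points: [0, 3, 4, 5, 6, 7, 8, 9, 10, 12, 13].

Per-facet area ½‖(b−a)×(c−a)‖:
  f1: (p13, p7, p8) → 39.0688
  f2: (p10, p0, p6) → 69.7800
  f3: (p10, p13, p8) → 46.5870
  f4: (p3, p7, p12) → 77.8533
  f5: (p3, p7, p6) → 55.8238
  f6: (p3, p0, p12) → 30.7847
  f7: (p3, p0, p6) → 40.6793
  f8: (p5, p7, p12) → 111.4689
  f9: (p5, p13, p12) → 1.2336
  f10: (p5, p13, p7) → 11.8427
  f11: (p4, p7, p6) → 68.3620
  f12: (p4, p10, p6) → 37.6223
  f13: (p4, p7, p8) → 70.7770
  f14: (p4, p10, p8) → 33.4940
  f15: (p9, p10, p0) → 5.4029
  f16: (p9, p10, p13) → 91.0787
  f17: (p9, p0, p12) → 2.5176
  f18: (p9, p13, p12) → 38.1777
Σ area = 832.554

Check V−E+F: 11 − 27 + 18 = 2.

facets=18 area=832.554


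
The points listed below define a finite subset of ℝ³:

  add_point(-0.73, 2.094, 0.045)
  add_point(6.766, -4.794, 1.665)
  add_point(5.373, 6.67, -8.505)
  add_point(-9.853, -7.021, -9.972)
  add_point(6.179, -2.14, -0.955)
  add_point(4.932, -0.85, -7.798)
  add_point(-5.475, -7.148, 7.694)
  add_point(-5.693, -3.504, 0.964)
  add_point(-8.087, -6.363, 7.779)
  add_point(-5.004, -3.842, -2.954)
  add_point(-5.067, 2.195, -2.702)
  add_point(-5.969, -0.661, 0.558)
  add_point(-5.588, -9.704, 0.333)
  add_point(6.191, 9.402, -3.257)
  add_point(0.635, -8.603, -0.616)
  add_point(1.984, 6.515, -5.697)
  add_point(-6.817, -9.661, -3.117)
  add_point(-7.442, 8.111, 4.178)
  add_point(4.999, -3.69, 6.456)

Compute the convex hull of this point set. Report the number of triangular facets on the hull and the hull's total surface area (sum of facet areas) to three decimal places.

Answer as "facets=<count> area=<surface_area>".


Extreme-point indices: [1, 2, 3, 5, 6, 8, 12, 13, 14, 16, 17, 18] — 12 of 19 on the boundary.

Per-facet area ½‖(b−a)×(c−a)‖:
  f1: (p17, p8, p3) → 130.5605
  f2: (p18, p17, p8) → 96.7682
  f3: (p18, p13, p1) → 39.1260
  f4: (p18, p17, p13) → 115.9375
  f5: (p2, p13, p1) → 44.4679
  f6: (p2, p5, p1) → 35.1641
  f7: (p2, p17, p13) → 44.9151
  f8: (p2, p5, p3) → 55.5048
  f9: (p2, p17, p3) → 168.2941
  f10: (p16, p8, p3) → 33.2778
  f11: (p16, p12, p8) → 10.8651
  f12: (p14, p18, p1) → 19.6565
  f13: (p14, p16, p12) → 11.5013
  f14: (p14, p5, p1) → 38.3997
  f15: (p14, p5, p3) → 78.8236
  f16: (p14, p16, p3) → 25.5300
  f17: (p6, p12, p8) → 10.5681
  f18: (p6, p18, p8) → 8.7294
  f19: (p6, p14, p12) → 24.8400
  f20: (p6, p14, p18) → 46.2909
Σ area = 1039.221

Euler characteristic 12−30+20 = 2 ✓

facets=20 area=1039.221


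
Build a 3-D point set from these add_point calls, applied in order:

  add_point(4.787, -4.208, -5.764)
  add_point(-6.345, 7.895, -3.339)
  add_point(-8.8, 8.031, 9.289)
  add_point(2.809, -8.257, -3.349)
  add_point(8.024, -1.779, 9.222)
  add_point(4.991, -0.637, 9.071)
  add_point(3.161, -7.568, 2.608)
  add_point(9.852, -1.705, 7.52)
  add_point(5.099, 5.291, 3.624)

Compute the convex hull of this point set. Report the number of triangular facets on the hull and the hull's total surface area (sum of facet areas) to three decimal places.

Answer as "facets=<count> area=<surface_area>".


Hull vertices (9/9): indices [0, 1, 2, 3, 4, 5, 6, 7, 8].

Per-facet area ½‖(b−a)×(c−a)‖:
  f1: (p0, p3, p7) → 36.4167
  f2: (p8, p0, p7) → 60.5575
  f3: (p6, p3, p2) → 57.8931
  f4: (p6, p3, p7) → 24.7749
  f5: (p1, p8, p2) → 82.5914
  f6: (p1, p8, p0) → 88.4322
  f7: (p1, p3, p2) → 118.7795
  f8: (p1, p0, p3) → 41.1563
  f9: (p4, p6, p7) → 12.5128
  f10: (p4, p8, p2) → 70.9231
  f11: (p4, p8, p7) → 11.6088
  f12: (p5, p6, p2) → 76.4978
  f13: (p5, p4, p2) → 5.5014
  f14: (p5, p4, p6) → 15.6418
Σ area = 703.287

Euler characteristic 9−21+14 = 2 ✓

facets=14 area=703.287


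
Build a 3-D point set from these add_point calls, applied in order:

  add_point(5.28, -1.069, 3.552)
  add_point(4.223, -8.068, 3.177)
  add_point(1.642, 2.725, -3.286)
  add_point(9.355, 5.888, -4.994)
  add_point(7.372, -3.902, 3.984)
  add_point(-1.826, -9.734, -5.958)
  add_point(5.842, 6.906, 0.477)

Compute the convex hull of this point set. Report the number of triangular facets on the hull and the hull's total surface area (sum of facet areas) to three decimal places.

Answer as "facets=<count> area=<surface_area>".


7 of the 7 inputs are extreme points: [0, 1, 2, 3, 4, 5, 6].

Per-facet area ½‖(b−a)×(c−a)‖:
  f1: (p6, p4, p3) → 37.7003
  f2: (p2, p3, p5) → 46.9961
  f3: (p2, p6, p3) → 22.5418
  f4: (p1, p3, p5) → 93.4623
  f5: (p1, p4, p3) → 29.3853
  f6: (p0, p2, p6) → 27.5384
  f7: (p0, p6, p4) → 10.0785
  f8: (p0, p1, p4) → 9.0532
  f9: (p0, p2, p5) → 56.3568
  f10: (p0, p1, p5) → 37.7799
Σ area = 370.893

Check V−E+F: 7 − 15 + 10 = 2.

facets=10 area=370.893


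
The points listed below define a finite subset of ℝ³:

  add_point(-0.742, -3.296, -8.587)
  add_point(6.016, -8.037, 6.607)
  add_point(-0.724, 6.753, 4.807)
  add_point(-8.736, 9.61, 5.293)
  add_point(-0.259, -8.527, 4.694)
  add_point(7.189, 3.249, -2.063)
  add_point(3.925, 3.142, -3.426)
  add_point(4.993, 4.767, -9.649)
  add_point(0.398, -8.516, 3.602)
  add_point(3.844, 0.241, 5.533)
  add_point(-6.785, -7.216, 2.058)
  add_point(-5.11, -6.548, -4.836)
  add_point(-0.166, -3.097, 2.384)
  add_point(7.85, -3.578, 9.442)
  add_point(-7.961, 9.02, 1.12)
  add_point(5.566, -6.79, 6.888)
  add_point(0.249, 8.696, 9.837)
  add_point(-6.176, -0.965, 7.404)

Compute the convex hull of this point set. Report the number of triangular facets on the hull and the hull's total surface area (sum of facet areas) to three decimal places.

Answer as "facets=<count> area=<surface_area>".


facets=22 area=1026.055

Extreme-point indices: [0, 1, 3, 4, 5, 7, 8, 10, 11, 13, 14, 16, 17] — 13 of 18 on the boundary.

Triangle areas on the boundary:
  f1: (p1, p17, p13) → 39.0636
  f2: (p1, p17, p4) → 29.6230
  f3: (p16, p17, p3) → 51.8895
  f4: (p16, p17, p13) → 77.9649
  f5: (p16, p14, p3) → 20.8901
  f6: (p16, p14, p7) → 103.8319
  f7: (p10, p17, p4) → 29.1087
  f8: (p10, p17, p3) → 37.1473
  f9: (p10, p14, p3) → 34.7809
  f10: (p10, p14, p11) → 57.5875
  f11: (p8, p1, p4) → 4.0661
  f12: (p8, p1, p11) → 17.5967
  f13: (p8, p10, p4) → 4.5085
  f14: (p8, p10, p11) → 26.5828
  f15: (p0, p1, p7) → 85.6840
  f16: (p0, p1, p11) → 52.9960
  f17: (p0, p14, p7) → 82.5350
  f18: (p0, p14, p11) → 55.3469
  f19: (p5, p16, p13) → 87.0626
  f20: (p5, p16, p7) → 49.3325
  f21: (p5, p1, p13) → 37.4202
  f22: (p5, p1, p7) → 41.0361
Σ area = 1026.055

Euler: V−E+F = 13−33+22 = 2.


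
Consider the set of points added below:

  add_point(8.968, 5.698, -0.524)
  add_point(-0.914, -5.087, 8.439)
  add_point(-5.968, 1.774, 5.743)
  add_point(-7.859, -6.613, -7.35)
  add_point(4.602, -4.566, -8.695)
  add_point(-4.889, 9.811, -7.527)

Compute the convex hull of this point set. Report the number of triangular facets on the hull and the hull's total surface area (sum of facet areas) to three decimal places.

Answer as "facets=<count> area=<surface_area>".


facets=8 area=784.776

Points on the hull: [0, 1, 2, 3, 4, 5] (6 of 6).

Triangle areas on the boundary:
  f1: (p4, p5, p3) → 99.8865
  f2: (p4, p5, p0) → 104.4244
  f3: (p4, p1, p3) → 104.4948
  f4: (p4, p1, p0) → 111.5428
  f5: (p2, p5, p3) → 110.0667
  f6: (p2, p1, p3) → 69.7106
  f7: (p2, p5, p0) → 111.8736
  f8: (p2, p1, p0) → 72.7765
Σ area = 784.776

Euler: V−E+F = 6−12+8 = 2.


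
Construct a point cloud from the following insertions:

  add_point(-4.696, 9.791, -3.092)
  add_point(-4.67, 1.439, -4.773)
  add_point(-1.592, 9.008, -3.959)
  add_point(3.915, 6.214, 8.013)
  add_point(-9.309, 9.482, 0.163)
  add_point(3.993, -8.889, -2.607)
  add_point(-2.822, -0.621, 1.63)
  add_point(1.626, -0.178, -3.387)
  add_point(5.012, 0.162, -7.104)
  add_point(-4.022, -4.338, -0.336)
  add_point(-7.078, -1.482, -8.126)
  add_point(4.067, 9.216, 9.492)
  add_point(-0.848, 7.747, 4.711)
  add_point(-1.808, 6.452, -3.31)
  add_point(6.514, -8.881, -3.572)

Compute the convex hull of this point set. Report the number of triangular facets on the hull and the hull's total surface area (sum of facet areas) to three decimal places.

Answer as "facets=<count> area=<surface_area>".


10 of the 15 inputs are extreme points: [0, 2, 3, 4, 5, 8, 9, 10, 11, 14].

Area of each hull facet:
  f1: (p0, p11, p4) → 43.3814
  f2: (p10, p0, p4) → 35.5341
  f3: (p9, p11, p4) → 115.5919
  f4: (p9, p10, p4) → 60.1240
  f5: (p2, p0, p11) → 24.0308
  f6: (p2, p10, p0) → 20.6481
  f7: (p5, p10, p14) → 15.8703
  f8: (p5, p9, p10) → 40.7820
  f9: (p8, p11, p14) → 92.1534
  f10: (p8, p2, p11) → 83.6924
  f11: (p8, p10, p14) → 60.0421
  f12: (p8, p2, p10) → 63.0428
  f13: (p3, p9, p11) → 13.1617
  f14: (p3, p5, p9) → 74.1274
  f15: (p3, p11, p14) → 8.4915
  f16: (p3, p5, p14) → 24.3793
Σ area = 775.053

Euler: V−E+F = 10−24+16 = 2.

facets=16 area=775.053


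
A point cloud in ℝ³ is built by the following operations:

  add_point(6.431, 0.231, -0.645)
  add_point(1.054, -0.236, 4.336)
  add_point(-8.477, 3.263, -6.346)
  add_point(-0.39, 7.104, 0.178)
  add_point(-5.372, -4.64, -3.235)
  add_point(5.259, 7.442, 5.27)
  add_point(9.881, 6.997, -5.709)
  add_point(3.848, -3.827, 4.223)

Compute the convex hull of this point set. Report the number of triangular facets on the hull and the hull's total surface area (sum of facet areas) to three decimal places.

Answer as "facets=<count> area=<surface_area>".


facets=12 area=522.918

Points on the hull: [0, 1, 2, 3, 4, 5, 6, 7] (8 of 8).

Triangle areas on the boundary:
  f1: (p4, p6, p2) → 83.4637
  f2: (p7, p5, p6) → 67.7941
  f3: (p3, p6, p2) → 61.7302
  f4: (p3, p5, p6) → 42.8324
  f5: (p1, p4, p2) → 48.9251
  f6: (p1, p3, p2) → 47.1070
  f7: (p1, p3, p5) → 29.6827
  f8: (p1, p7, p4) → 24.7126
  f9: (p1, p7, p5) → 18.3833
  f10: (p0, p4, p6) → 51.1771
  f11: (p0, p7, p6) → 6.6956
  f12: (p0, p7, p4) → 40.4139
Σ area = 522.918

Euler: V−E+F = 8−18+12 = 2.


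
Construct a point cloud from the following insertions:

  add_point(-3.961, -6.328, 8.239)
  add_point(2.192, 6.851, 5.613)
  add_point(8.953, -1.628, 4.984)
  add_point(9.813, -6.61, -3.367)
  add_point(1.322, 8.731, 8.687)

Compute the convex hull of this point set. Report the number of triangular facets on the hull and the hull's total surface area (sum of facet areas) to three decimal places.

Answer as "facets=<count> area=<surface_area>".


Hull vertices (5/5): indices [0, 1, 2, 3, 4].

Triangle areas on the boundary:
  f1: (p1, p3, p0) → 120.8818
  f2: (p1, p4, p0) → 26.7988
  f3: (p2, p3, p0) → 68.5325
  f4: (p2, p4, p0) → 89.3309
  f5: (p2, p1, p3) → 45.8350
  f6: (p2, p1, p4) → 16.2562
Σ area = 367.635

Check V−E+F: 5 − 9 + 6 = 2.

facets=6 area=367.635


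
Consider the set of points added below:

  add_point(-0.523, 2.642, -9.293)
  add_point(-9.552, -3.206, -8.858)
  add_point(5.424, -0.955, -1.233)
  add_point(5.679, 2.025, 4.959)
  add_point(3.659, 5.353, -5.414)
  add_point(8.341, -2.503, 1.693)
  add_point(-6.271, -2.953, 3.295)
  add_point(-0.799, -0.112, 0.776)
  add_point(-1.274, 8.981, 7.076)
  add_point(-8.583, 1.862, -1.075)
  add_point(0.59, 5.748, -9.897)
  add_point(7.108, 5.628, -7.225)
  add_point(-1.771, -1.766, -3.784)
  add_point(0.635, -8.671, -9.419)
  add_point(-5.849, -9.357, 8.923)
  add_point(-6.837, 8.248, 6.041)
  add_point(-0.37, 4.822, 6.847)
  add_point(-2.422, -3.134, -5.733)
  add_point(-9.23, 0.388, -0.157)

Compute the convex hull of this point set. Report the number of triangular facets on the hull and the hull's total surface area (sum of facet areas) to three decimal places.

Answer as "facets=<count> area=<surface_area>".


11 of the 19 inputs are extreme points: [1, 3, 5, 8, 9, 10, 11, 13, 14, 15, 18].

Triangle areas on the boundary:
  f1: (p15, p14, p8) → 50.9233
  f2: (p3, p14, p5) → 51.4264
  f3: (p3, p14, p8) → 83.7631
  f4: (p3, p11, p5) → 37.1129
  f5: (p3, p11, p8) → 64.0930
  f6: (p13, p11, p5) → 85.2834
  f7: (p13, p14, p1) → 106.6439
  f8: (p13, p14, p5) → 123.8179
  f9: (p18, p14, p1) → 60.6718
  f10: (p18, p15, p14) → 70.4502
  f11: (p10, p11, p8) → 58.9798
  f12: (p10, p15, p8) → 49.3471
  f13: (p10, p15, p1) → 115.3743
  f14: (p10, p13, p1) → 73.5559
  f15: (p10, p13, p11) → 50.7955
  f16: (p9, p15, p1) → 7.7118
  f17: (p9, p18, p1) → 8.6391
  f18: (p9, p18, p15) → 8.7795
Σ area = 1107.369

Euler: V−E+F = 11−27+18 = 2.

facets=18 area=1107.369


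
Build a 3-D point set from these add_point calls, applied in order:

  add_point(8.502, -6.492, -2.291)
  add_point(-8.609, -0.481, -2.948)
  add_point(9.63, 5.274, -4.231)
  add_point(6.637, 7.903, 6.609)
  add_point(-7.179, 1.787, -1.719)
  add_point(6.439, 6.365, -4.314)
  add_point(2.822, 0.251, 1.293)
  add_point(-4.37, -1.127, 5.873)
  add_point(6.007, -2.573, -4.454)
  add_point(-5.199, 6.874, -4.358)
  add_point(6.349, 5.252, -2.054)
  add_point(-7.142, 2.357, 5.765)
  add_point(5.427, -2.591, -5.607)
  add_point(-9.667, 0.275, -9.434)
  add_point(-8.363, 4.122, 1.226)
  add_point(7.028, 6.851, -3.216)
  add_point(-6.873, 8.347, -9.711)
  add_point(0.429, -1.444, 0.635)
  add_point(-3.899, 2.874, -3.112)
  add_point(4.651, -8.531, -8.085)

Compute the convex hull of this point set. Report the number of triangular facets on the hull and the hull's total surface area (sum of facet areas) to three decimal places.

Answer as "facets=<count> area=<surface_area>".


Points on the hull: [0, 1, 2, 3, 7, 11, 13, 14, 15, 16, 19] (11 of 20).

Per-facet area ½‖(b−a)×(c−a)‖:
  f1: (p16, p19, p13) → 70.3231
  f2: (p16, p19, p2) → 130.4643
  f3: (p1, p19, p13) → 53.6427
  f4: (p1, p7, p19) → 79.7295
  f5: (p0, p7, p19) → 58.4143
  f6: (p0, p7, p3) → 106.6080
  f7: (p0, p19, p2) → 42.5692
  f8: (p0, p3, p2) → 69.0894
  f9: (p15, p3, p2) → 14.5433
  f10: (p15, p16, p2) → 18.8744
  f11: (p15, p16, p3) → 70.7357
  f12: (p11, p7, p3) → 31.7420
  f13: (p11, p1, p7) → 20.5203
  f14: (p14, p16, p3) → 96.2450
  f15: (p14, p11, p3) → 36.9505
  f16: (p14, p16, p13) → 46.0909
  f17: (p14, p1, p13) → 16.7572
  f18: (p14, p11, p1) → 14.5871
Σ area = 977.887

Euler: V−E+F = 11−27+18 = 2.

facets=18 area=977.887


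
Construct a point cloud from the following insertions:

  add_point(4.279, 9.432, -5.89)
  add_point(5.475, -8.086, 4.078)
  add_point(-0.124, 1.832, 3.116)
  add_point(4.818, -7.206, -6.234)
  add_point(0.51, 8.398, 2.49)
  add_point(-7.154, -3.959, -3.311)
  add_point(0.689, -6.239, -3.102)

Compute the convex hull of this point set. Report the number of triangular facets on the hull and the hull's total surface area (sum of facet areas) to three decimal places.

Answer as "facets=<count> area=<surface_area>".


7 of the 7 inputs are extreme points: [0, 1, 2, 3, 4, 5, 6].

Area of each hull facet:
  f1: (p3, p0, p5) → 101.5465
  f2: (p3, p0, p1) → 86.1444
  f3: (p4, p0, p5) → 72.2947
  f4: (p4, p0, p1) → 79.7179
  f5: (p6, p1, p5) → 28.8433
  f6: (p6, p3, p5) → 13.2647
  f7: (p6, p3, p1) → 23.2560
  f8: (p2, p1, p5) → 63.4280
  f9: (p2, p4, p5) → 31.5315
  f10: (p2, p4, p1) → 21.6237
Σ area = 521.651

Euler: V−E+F = 7−15+10 = 2.

facets=10 area=521.651


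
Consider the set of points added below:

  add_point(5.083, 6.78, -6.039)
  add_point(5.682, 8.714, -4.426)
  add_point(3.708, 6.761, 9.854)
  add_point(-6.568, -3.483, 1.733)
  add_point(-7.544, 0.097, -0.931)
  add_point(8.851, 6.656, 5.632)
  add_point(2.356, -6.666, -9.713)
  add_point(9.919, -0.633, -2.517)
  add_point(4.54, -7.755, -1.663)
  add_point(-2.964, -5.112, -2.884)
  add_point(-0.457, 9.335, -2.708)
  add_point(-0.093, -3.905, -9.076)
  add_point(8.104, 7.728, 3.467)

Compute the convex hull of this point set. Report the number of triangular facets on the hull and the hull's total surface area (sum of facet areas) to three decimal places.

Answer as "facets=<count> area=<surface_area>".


Hull vertices (13/13): indices [0, 1, 2, 3, 4, 5, 6, 7, 8, 9, 10, 11, 12].

Per-facet area ½‖(b−a)×(c−a)‖:
  f1: (p2, p10, p4) → 78.9648
  f2: (p12, p2, p10) → 41.6805
  f3: (p11, p10, p4) → 67.4683
  f4: (p0, p6, p7) → 56.7814
  f5: (p0, p11, p10) → 42.3667
  f6: (p0, p11, p6) → 20.9441
  f7: (p8, p6, p7) → 37.6817
  f8: (p5, p12, p7) → 13.1348
  f9: (p5, p12, p2) → 8.0045
  f10: (p5, p8, p7) → 45.1757
  f11: (p5, p8, p2) → 55.3949
  f12: (p1, p12, p7) → 39.8121
  f13: (p1, p0, p7) → 11.9886
  f14: (p1, p12, p10) → 26.6113
  f15: (p1, p0, p10) → 8.2888
  f16: (p3, p2, p4) → 37.8947
  f17: (p3, p8, p2) → 100.6446
  f18: (p9, p8, p6) → 30.5679
  f19: (p9, p3, p8) → 20.8165
  f20: (p9, p11, p6) → 12.4039
  f21: (p9, p11, p4) → 23.1040
  f22: (p9, p3, p4) → 13.8065
Σ area = 793.536

Euler characteristic 13−33+22 = 2 ✓

facets=22 area=793.536


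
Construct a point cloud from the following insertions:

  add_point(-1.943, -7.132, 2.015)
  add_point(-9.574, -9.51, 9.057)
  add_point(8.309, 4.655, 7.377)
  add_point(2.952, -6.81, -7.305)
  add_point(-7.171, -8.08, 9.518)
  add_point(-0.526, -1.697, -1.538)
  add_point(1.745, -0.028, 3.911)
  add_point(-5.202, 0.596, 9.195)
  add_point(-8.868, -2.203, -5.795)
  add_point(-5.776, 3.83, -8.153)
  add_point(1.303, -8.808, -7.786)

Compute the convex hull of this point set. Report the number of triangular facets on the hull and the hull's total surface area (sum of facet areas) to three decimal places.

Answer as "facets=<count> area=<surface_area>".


Extreme-point indices: [0, 1, 2, 3, 4, 7, 8, 9, 10] — 9 of 11 on the boundary.

Area of each hull facet:
  f1: (p10, p4, p1) → 26.7267
  f2: (p7, p9, p2) → 124.2091
  f3: (p7, p4, p1) → 9.3263
  f4: (p7, p4, p2) → 55.0926
  f5: (p8, p10, p1) → 101.6411
  f6: (p8, p10, p9) → 44.0667
  f7: (p8, p7, p1) → 83.1814
  f8: (p8, p7, p9) → 56.1722
  f9: (p3, p9, p2) → 129.8870
  f10: (p3, p10, p2) → 16.6034
  f11: (p3, p10, p9) → 17.8754
  f12: (p0, p4, p2) → 74.9256
  f13: (p0, p10, p2) → 84.1443
  f14: (p0, p10, p4) → 18.3106
Σ area = 842.162

Check V−E+F: 9 − 21 + 14 = 2.

facets=14 area=842.162


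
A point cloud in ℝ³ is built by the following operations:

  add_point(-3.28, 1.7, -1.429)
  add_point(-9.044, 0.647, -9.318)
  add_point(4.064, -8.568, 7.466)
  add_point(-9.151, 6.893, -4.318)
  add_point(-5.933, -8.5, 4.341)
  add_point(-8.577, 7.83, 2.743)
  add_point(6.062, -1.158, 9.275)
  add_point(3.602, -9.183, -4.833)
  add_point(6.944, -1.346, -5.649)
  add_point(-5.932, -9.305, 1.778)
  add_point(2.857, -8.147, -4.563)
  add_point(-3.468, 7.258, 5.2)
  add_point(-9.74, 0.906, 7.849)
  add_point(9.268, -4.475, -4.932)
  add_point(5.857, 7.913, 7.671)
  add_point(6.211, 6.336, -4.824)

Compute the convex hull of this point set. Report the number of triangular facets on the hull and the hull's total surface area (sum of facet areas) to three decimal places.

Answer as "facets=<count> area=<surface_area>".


facets=24 area=1201.524

Extreme-point indices: [1, 2, 3, 4, 5, 6, 7, 8, 9, 11, 12, 13, 14, 15] — 14 of 16 on the boundary.

Per-facet area ½‖(b−a)×(c−a)‖:
  f1: (p15, p14, p13) → 70.1047
  f2: (p15, p5, p14) → 91.8208
  f3: (p6, p14, p13) → 68.7006
  f4: (p6, p2, p13) → 54.6512
  f5: (p6, p14, p12) → 72.7076
  f6: (p6, p2, p12) → 62.3706
  f7: (p7, p1, p13) → 59.9908
  f8: (p7, p2, p13) → 45.3435
  f9: (p11, p14, p12) → 35.2085
  f10: (p11, p5, p12) → 24.1620
  f11: (p11, p5, p14) → 6.8977
  f12: (p8, p1, p13) → 23.2934
  f13: (p8, p15, p13) → 8.8530
  f14: (p8, p15, p1) → 62.9880
  f15: (p3, p15, p1) → 61.4141
  f16: (p3, p15, p5) → 54.9034
  f17: (p3, p1, p12) → 53.0154
  f18: (p3, p5, p12) → 27.4475
  f19: (p9, p7, p2) → 60.2908
  f20: (p9, p1, p12) → 92.1343
  f21: (p9, p7, p1) → 85.4324
  f22: (p4, p2, p12) → 54.4914
  f23: (p4, p9, p12) → 11.8053
  f24: (p4, p9, p2) → 13.4969
Σ area = 1201.524

Check V−E+F: 14 − 36 + 24 = 2.


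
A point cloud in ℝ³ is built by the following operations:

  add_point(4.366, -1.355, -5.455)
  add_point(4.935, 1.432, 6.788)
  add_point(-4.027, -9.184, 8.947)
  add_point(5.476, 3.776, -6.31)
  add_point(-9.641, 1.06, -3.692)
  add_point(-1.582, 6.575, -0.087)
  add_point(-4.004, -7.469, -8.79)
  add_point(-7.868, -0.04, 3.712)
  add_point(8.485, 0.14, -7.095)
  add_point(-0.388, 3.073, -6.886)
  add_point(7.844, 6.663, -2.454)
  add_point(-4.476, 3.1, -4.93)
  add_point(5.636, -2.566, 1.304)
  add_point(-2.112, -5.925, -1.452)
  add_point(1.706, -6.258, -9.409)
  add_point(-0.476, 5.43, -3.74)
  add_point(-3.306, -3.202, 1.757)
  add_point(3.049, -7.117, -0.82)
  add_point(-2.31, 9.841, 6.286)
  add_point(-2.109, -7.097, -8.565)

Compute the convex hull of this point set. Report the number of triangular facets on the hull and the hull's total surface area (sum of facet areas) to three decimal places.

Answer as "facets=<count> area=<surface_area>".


Hull vertices (15/20): indices [1, 2, 3, 4, 6, 7, 8, 9, 10, 11, 12, 14, 15, 17, 18].

Triangle areas on the boundary:
  f1: (p6, p2, p4) → 94.4425
  f2: (p9, p6, p4) → 51.0030
  f3: (p7, p2, p4) → 32.9686
  f4: (p7, p18, p4) → 43.7941
  f5: (p7, p18, p2) → 58.9802
  f6: (p1, p18, p2) → 77.0676
  f7: (p17, p6, p2) → 63.7147
  f8: (p11, p18, p4) → 37.3262
  f9: (p11, p9, p4) → 5.3269
  f10: (p10, p1, p8) → 43.8942
  f11: (p10, p1, p18) → 59.5996
  f12: (p14, p17, p8) → 40.2737
  f13: (p14, p17, p6) → 25.6297
  f14: (p14, p9, p6) → 29.0055
  f15: (p12, p1, p2) → 46.3960
  f16: (p12, p17, p2) → 34.3889
  f17: (p12, p1, p8) → 25.5721
  f18: (p12, p17, p8) → 26.1762
  f19: (p3, p10, p8) → 12.4354
  f20: (p3, p14, p8) → 22.8562
  f21: (p3, p14, p9) → 29.2669
  f22: (p15, p3, p9) → 11.5724
  f23: (p15, p3, p10) → 17.9543
  f24: (p15, p11, p9) → 8.2807
  f25: (p15, p10, p18) → 47.2229
  f26: (p15, p11, p18) → 25.4781
Σ area = 970.627

Check V−E+F: 15 − 39 + 26 = 2.

facets=26 area=970.627


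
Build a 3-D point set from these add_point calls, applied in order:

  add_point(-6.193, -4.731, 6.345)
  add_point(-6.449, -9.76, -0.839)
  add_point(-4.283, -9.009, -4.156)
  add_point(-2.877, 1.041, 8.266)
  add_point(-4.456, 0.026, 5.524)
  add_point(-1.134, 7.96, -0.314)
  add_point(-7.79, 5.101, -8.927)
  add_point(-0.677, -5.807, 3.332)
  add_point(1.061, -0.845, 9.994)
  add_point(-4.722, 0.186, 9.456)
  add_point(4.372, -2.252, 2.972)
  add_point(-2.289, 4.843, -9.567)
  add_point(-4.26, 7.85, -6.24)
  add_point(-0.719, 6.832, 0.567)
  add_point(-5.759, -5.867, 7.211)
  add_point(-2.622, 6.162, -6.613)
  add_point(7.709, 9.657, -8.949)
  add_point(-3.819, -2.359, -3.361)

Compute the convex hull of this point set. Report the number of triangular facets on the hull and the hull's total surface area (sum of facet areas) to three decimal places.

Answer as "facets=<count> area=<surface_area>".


facets=24 area=858.877

Extreme-point indices: [0, 1, 2, 3, 5, 6, 7, 8, 9, 10, 11, 12, 14, 16] — 14 of 18 on the boundary.

Per-facet area ½‖(b−a)×(c−a)‖:
  f1: (p5, p8, p16) → 74.5100
  f2: (p2, p1, p6) → 29.3788
  f3: (p0, p1, p6) → 74.0031
  f4: (p12, p16, p6) → 25.4741
  f5: (p12, p5, p16) → 40.1364
  f6: (p11, p16, p6) → 15.4037
  f7: (p11, p2, p6) → 41.2373
  f8: (p11, p2, p16) → 72.2371
  f9: (p10, p8, p16) → 55.4167
  f10: (p10, p2, p16) → 111.7734
  f11: (p14, p0, p1) → 6.5414
  f12: (p9, p14, p8) → 19.2790
  f13: (p9, p14, p0) → 4.3360
  f14: (p9, p0, p6) → 54.7091
  f15: (p9, p12, p6) → 44.5444
  f16: (p9, p12, p5) → 37.0056
  f17: (p7, p2, p1) → 16.4003
  f18: (p7, p10, p2) → 24.0402
  f19: (p7, p14, p1) → 25.1616
  f20: (p7, p10, p8) → 23.3391
  f21: (p7, p14, p8) → 25.8111
  f22: (p3, p5, p8) → 24.0023
  f23: (p3, p9, p8) → 5.2314
  f24: (p3, p9, p5) → 8.9045
Σ area = 858.877

Check V−E+F: 14 − 36 + 24 = 2.


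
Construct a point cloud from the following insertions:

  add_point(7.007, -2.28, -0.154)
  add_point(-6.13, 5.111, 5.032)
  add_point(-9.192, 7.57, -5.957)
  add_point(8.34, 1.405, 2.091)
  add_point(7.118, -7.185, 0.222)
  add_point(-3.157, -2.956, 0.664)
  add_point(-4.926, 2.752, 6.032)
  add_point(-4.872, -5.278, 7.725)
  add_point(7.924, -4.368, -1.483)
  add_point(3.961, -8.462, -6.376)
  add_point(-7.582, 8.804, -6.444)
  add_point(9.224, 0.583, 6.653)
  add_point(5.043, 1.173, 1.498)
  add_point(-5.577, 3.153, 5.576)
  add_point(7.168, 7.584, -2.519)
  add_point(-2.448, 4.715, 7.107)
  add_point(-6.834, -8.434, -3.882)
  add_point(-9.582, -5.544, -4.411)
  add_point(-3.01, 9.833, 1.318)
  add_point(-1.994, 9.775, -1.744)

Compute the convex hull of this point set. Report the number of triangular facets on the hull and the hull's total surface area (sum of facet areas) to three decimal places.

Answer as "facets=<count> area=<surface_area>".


Extreme-point indices: [1, 2, 3, 4, 7, 8, 9, 10, 11, 14, 15, 16, 17, 18, 19] — 15 of 20 on the boundary.

Area of each hull facet:
  f1: (p9, p10, p17) → 102.2033
  f2: (p14, p9, p10) → 126.9136
  f3: (p2, p10, p17) → 10.6188
  f4: (p2, p1, p17) → 73.2429
  f5: (p7, p4, p11) → 71.0437
  f6: (p7, p1, p17) → 68.0284
  f7: (p18, p2, p10) → 9.1413
  f8: (p18, p2, p1) → 33.1761
  f9: (p18, p14, p11) → 65.0866
  f10: (p8, p4, p11) → 16.2833
  f11: (p8, p4, p9) → 12.3236
  f12: (p8, p14, p9) → 40.2510
  f13: (p16, p9, p17) → 17.1647
  f14: (p16, p7, p17) → 24.4844
  f15: (p16, p4, p9) → 40.1812
  f16: (p16, p7, p4) → 79.7076
  f17: (p19, p14, p10) → 26.3818
  f18: (p19, p18, p10) → 11.0453
  f19: (p19, p18, p14) → 14.0601
  f20: (p15, p18, p11) → 46.3286
  f21: (p15, p18, p1) → 14.3362
  f22: (p15, p7, p11) → 63.4999
  f23: (p15, p7, p1) → 21.7865
  f24: (p3, p14, p11) → 12.4215
  f25: (p3, p8, p11) → 14.9015
  f26: (p3, p8, p14) → 24.8181
Σ area = 1039.430

Euler: V−E+F = 15−39+26 = 2.

facets=26 area=1039.430


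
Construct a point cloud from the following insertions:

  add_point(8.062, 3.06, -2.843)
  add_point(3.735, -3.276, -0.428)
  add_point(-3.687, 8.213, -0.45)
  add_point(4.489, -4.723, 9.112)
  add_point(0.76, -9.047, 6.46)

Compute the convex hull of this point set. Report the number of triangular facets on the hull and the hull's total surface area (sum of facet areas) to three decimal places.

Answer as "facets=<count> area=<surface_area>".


facets=6 area=328.036

Extreme-point indices: [0, 1, 2, 3, 4] — 5 of 5 on the boundary.

Area of each hull facet:
  f1: (p3, p0, p2) → 94.7426
  f2: (p3, p4, p2) → 56.8024
  f3: (p3, p4, p0) → 45.6576
  f4: (p1, p0, p2) → 51.1009
  f5: (p1, p4, p2) → 60.8144
  f6: (p1, p4, p0) → 18.9178
Σ area = 328.036

Check V−E+F: 5 − 9 + 6 = 2.


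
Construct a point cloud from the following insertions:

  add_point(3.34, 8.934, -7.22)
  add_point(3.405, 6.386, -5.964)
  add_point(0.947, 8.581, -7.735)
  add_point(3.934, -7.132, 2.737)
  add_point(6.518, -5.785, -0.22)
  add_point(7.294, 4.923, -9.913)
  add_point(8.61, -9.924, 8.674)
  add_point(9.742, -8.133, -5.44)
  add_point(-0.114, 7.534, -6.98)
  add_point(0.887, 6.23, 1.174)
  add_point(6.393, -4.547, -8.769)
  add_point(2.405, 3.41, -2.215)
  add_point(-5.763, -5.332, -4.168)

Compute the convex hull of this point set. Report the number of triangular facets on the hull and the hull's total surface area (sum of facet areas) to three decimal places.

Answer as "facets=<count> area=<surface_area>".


Extreme-point indices: [0, 2, 5, 6, 7, 8, 9, 10, 12] — 9 of 13 on the boundary.

Facet areas (half cross-product norm):
  f1: (p6, p7, p12) → 111.7668
  f2: (p9, p6, p12) → 131.0576
  f3: (p9, p6, p0) → 77.2747
  f4: (p10, p7, p12) → 36.9164
  f5: (p2, p9, p0) → 11.2496
  f6: (p5, p10, p7) → 22.4717
  f7: (p5, p6, p7) → 90.8358
  f8: (p5, p6, p0) → 74.0058
  f9: (p5, p2, p0) → 6.9648
  f10: (p5, p10, p12) → 61.2494
  f11: (p5, p2, p12) → 60.5785
  f12: (p8, p9, p12) → 57.1158
  f13: (p8, p2, p12) → 5.1798
  f14: (p8, p2, p9) → 6.1533
Σ area = 752.820

Euler characteristic 9−21+14 = 2 ✓

facets=14 area=752.820


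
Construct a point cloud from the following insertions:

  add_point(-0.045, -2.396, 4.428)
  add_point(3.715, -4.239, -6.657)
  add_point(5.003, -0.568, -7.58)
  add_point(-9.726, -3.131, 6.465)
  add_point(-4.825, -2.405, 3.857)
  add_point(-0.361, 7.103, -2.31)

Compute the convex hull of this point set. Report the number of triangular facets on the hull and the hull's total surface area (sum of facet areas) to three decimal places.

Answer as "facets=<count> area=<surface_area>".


facets=6 area=314.217

Extreme-point indices: [0, 1, 2, 3, 5] — 5 of 6 on the boundary.

Area of each hull facet:
  f1: (p1, p5, p3) → 103.2570
  f2: (p1, p5, p2) → 19.8507
  f3: (p0, p5, p3) → 57.1097
  f4: (p0, p5, p2) → 59.4494
  f5: (p0, p1, p3) → 51.2282
  f6: (p0, p1, p2) → 23.3224
Σ area = 314.217

Euler: V−E+F = 5−9+6 = 2.


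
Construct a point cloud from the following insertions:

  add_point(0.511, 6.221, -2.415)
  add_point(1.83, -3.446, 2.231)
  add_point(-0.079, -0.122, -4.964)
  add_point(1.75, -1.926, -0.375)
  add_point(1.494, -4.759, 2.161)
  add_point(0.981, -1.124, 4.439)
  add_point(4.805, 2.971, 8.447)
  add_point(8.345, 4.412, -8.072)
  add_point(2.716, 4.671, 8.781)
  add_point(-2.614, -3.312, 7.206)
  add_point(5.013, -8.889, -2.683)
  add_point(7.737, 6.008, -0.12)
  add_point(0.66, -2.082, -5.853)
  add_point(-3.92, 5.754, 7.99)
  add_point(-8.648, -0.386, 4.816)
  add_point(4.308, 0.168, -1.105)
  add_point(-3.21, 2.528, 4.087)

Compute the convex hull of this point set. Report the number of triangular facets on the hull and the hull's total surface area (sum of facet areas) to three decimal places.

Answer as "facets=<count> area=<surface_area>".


facets=18 area=683.731

11 of the 17 inputs are extreme points: [0, 2, 6, 7, 8, 9, 10, 11, 12, 13, 14].

Per-facet area ½‖(b−a)×(c−a)‖:
  f1: (p9, p10, p14) → 44.6737
  f2: (p12, p10, p14) → 61.2079
  f3: (p12, p10, p7) → 43.8196
  f4: (p6, p9, p10) → 66.8640
  f5: (p6, p9, p8) → 13.1161
  f6: (p13, p0, p14) → 47.1691
  f7: (p13, p9, p14) → 28.3940
  f8: (p13, p9, p8) → 29.8098
  f9: (p11, p0, p7) → 30.0949
  f10: (p11, p6, p8) → 12.8181
  f11: (p11, p13, p8) → 32.6048
  f12: (p11, p13, p0) → 42.7363
  f13: (p11, p10, p7) → 58.7355
  f14: (p11, p6, p10) → 71.6593
  f15: (p2, p12, p7) → 11.4445
  f16: (p2, p0, p7) → 32.0058
  f17: (p2, p12, p14) → 12.8969
  f18: (p2, p0, p14) → 43.6808
Σ area = 683.731

Euler: V−E+F = 11−27+18 = 2.


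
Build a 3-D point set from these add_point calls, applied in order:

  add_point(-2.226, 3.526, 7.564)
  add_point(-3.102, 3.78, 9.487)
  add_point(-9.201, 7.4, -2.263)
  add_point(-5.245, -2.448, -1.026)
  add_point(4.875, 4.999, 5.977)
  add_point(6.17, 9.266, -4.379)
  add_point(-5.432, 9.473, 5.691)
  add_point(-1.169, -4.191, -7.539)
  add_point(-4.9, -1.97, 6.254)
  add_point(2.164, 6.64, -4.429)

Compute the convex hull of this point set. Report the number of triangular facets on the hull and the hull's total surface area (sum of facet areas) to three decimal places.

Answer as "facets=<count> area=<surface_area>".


facets=12 area=637.594

Points on the hull: [1, 2, 3, 4, 5, 6, 7, 8] (8 of 10).

Area of each hull facet:
  f1: (p7, p5, p2) → 103.1970
  f2: (p4, p7, p5) → 86.5585
  f3: (p6, p5, p2) → 66.9847
  f4: (p6, p4, p5) → 63.2160
  f5: (p6, p4, p1) → 31.7933
  f6: (p8, p6, p2) → 51.1344
  f7: (p8, p6, p1) → 23.3329
  f8: (p8, p4, p7) → 85.9293
  f9: (p8, p4, p1) → 29.6647
  f10: (p3, p7, p2) → 40.1544
  f11: (p3, p8, p2) → 38.9168
  f12: (p3, p8, p7) → 16.7115
Σ area = 637.594

Euler: V−E+F = 8−18+12 = 2.


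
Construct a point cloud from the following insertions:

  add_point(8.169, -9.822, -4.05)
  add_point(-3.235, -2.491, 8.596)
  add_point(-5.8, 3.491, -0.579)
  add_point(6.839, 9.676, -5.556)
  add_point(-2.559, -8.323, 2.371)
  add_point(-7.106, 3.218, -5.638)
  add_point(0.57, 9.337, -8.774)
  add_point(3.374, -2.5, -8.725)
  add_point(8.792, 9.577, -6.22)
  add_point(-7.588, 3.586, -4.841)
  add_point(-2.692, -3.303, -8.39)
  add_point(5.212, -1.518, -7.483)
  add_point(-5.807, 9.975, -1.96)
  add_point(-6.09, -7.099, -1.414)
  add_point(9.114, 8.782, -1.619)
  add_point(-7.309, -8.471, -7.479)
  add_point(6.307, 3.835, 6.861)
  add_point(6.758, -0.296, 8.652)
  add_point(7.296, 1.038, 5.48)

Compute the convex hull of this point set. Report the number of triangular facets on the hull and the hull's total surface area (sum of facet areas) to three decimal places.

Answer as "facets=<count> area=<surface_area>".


facets=30 area=1149.686

Extreme-point indices: [0, 1, 3, 4, 5, 6, 7, 8, 9, 10, 11, 12, 13, 14, 15, 16, 17] — 17 of 19 on the boundary.

Area of each hull facet:
  f1: (p17, p0, p14) → 108.2982
  f2: (p4, p17, p0) → 83.6245
  f3: (p15, p13, p9) → 35.6463
  f4: (p15, p4, p0) → 68.5731
  f5: (p15, p13, p4) → 10.9730
  f6: (p8, p0, p14) → 43.9306
  f7: (p16, p17, p14) → 15.4471
  f8: (p16, p12, p14) → 74.6294
  f9: (p1, p4, p17) → 43.6573
  f10: (p1, p16, p17) → 23.0412
  f11: (p1, p16, p12) → 88.5827
  f12: (p1, p13, p4) → 21.6480
  f13: (p1, p12, p9) → 55.4639
  f14: (p1, p13, p9) → 64.2140
  f15: (p5, p15, p9) → 5.2038
  f16: (p5, p15, p6) → 50.8522
  f17: (p5, p12, p9) → 3.0859
  f18: (p5, p12, p6) → 34.9349
  f19: (p10, p15, p6) → 21.2990
  f20: (p3, p12, p6) → 31.7691
  f21: (p3, p8, p6) → 5.2631
  f22: (p3, p12, p14) → 29.5487
  f23: (p3, p8, p14) → 4.6881
  f24: (p7, p8, p6) → 51.3900
  f25: (p7, p10, p6) → 37.0846
  f26: (p7, p15, p0) → 61.0271
  f27: (p7, p10, p15) → 13.9723
  f28: (p11, p8, p0) → 39.8237
  f29: (p11, p7, p0) → 11.4483
  f30: (p11, p7, p8) → 10.5664
Σ area = 1149.686

Euler characteristic 17−45+30 = 2 ✓


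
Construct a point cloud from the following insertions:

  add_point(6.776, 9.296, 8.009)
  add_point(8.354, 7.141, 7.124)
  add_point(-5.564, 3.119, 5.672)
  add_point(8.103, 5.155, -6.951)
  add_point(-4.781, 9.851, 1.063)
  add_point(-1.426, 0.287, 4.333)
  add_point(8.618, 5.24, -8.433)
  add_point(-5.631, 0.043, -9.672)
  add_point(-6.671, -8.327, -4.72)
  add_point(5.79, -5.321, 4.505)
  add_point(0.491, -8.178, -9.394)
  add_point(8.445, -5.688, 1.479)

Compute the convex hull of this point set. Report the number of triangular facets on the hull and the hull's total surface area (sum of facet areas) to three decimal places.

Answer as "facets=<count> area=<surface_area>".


facets=16 area=1034.016

10 of the 12 inputs are extreme points: [0, 1, 2, 4, 6, 7, 8, 9, 10, 11].

Triangle areas on the boundary:
  f1: (p0, p4, p6) → 105.6261
  f2: (p7, p4, p8) → 69.6532
  f3: (p7, p4, p6) → 104.0395
  f4: (p2, p4, p8) → 61.7174
  f5: (p2, p0, p4) → 53.6681
  f6: (p1, p0, p6) → 20.0694
  f7: (p1, p11, p6) → 94.4385
  f8: (p10, p7, p8) → 38.6812
  f9: (p10, p7, p6) → 74.7272
  f10: (p10, p11, p8) → 58.5007
  f11: (p10, p11, p6) → 92.9907
  f12: (p9, p2, p0) → 89.7315
  f13: (p9, p1, p0) → 13.2716
  f14: (p9, p2, p8) → 98.9459
  f15: (p9, p1, p11) → 26.0998
  f16: (p9, p11, p8) → 31.8551
Σ area = 1034.016

Check V−E+F: 10 − 24 + 16 = 2.


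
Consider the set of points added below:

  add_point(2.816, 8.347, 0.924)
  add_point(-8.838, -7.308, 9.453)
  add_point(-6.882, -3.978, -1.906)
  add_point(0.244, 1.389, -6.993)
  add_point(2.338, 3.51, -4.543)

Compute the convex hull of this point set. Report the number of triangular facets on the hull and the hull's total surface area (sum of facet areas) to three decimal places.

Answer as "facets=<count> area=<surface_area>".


facets=6 area=314.773

Extreme-point indices: [0, 1, 2, 3, 4] — 5 of 5 on the boundary.

Per-facet area ½‖(b−a)×(c−a)‖:
  f1: (p2, p0, p1) → 94.5777
  f2: (p2, p3, p1) → 42.2887
  f3: (p2, p3, p0) → 55.1739
  f4: (p4, p0, p1) → 75.9505
  f5: (p4, p3, p1) → 39.9124
  f6: (p4, p3, p0) → 6.8695
Σ area = 314.773

Euler characteristic 5−9+6 = 2 ✓


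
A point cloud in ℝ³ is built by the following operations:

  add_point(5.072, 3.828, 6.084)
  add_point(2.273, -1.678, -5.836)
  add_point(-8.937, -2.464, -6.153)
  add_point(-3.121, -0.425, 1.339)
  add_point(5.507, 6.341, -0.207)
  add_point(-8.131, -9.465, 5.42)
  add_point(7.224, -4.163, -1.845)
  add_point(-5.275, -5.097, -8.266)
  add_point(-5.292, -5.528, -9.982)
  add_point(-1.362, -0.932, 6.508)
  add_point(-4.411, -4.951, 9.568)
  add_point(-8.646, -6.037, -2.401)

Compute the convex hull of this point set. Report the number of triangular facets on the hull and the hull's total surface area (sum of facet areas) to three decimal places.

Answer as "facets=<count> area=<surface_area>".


facets=18 area=685.575

Extreme-point indices: [0, 1, 2, 3, 4, 5, 6, 8, 9, 10, 11] — 11 of 12 on the boundary.

Area of each hull facet:
  f1: (p5, p10, p2) → 47.6033
  f2: (p5, p10, p6) → 58.5032
  f3: (p8, p4, p2) → 54.7616
  f4: (p8, p5, p6) → 113.4431
  f5: (p9, p10, p2) → 43.5019
  f6: (p1, p4, p6) → 33.9783
  f7: (p1, p8, p6) → 23.3756
  f8: (p1, p8, p4) → 28.7648
  f9: (p11, p5, p2) → 7.5550
  f10: (p11, p8, p2) → 15.8100
  f11: (p11, p8, p5) → 19.5624
  f12: (p3, p4, p2) → 46.8889
  f13: (p3, p9, p2) → 11.5475
  f14: (p3, p9, p4) → 30.3017
  f15: (p0, p9, p4) → 25.7693
  f16: (p0, p9, p10) → 12.5749
  f17: (p0, p4, p6) → 35.7363
  f18: (p0, p10, p6) → 75.8969
Σ area = 685.575

Euler: V−E+F = 11−27+18 = 2.


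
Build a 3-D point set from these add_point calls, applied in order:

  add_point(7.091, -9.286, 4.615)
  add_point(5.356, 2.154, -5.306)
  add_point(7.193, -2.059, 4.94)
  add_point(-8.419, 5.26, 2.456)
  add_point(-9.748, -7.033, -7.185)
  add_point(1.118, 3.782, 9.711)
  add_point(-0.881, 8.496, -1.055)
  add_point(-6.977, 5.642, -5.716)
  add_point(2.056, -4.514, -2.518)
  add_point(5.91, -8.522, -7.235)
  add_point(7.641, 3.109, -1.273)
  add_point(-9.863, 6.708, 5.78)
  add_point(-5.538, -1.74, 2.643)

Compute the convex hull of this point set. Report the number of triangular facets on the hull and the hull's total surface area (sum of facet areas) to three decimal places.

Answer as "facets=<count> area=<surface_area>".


Hull vertices (11/13): indices [0, 1, 2, 4, 5, 6, 7, 9, 10, 11, 12].

Area of each hull facet:
  f1: (p9, p0, p10) → 71.9044
  f2: (p5, p0, p11) → 81.5253
  f3: (p12, p0, p11) → 48.5504
  f4: (p6, p7, p11) → 44.6366
  f5: (p6, p5, p11) → 60.1177
  f6: (p6, p5, p10) → 56.6707
  f7: (p1, p9, p10) → 24.3100
  f8: (p1, p7, p9) → 66.2029
  f9: (p1, p6, p10) → 22.8957
  f10: (p1, p6, p7) → 40.3575
  f11: (p2, p0, p10) → 23.3331
  f12: (p2, p5, p10) → 39.1764
  f13: (p2, p5, p0) → 27.6037
  f14: (p4, p7, p9) → 101.9572
  f15: (p4, p9, p0) → 93.3629
  f16: (p4, p12, p0) → 87.0275
  f17: (p4, p7, p11) → 76.8827
  f18: (p4, p12, p11) → 52.2812
Σ area = 1018.796

Euler: V−E+F = 11−27+18 = 2.

facets=18 area=1018.796
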